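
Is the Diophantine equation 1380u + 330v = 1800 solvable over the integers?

gcd(1380, 330):
  1380 = 4·330 + 60
  330 = 5·60 + 30
  60 = 2·30
so gcd(1380, 330) = 30.
30 divides 1800, so integer solutions exist.

yes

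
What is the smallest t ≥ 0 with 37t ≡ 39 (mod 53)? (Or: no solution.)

gcd(53, 37):
  53 = 1×37 + 16
  37 = 2×16 + 5
  16 = 3×5 + 1
  5 = 5×1
so gcd(53, 37) = 1.
1 divides 39, so solutions exist.
Back-substitute for Bézout coefficients:
  1 = 16 - 3×5
  ... = 37×(-10) + 53×(7)
So 37×(-10) ≡ 1 (mod 53); multiply by 39: t ≡ -390 (mod 53).
Smallest nonnegative: t = -390 mod 53 = 34.

34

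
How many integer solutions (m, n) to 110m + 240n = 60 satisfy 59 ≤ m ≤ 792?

gcd(240, 110) = 10.
By Bézout, 110*(11) + 240*(-5) = 10.
Particular solution: (18, -8).
General solution: m = 18 + 24t, n = -8 - 11t for integer t.
59 ≤ 18 + 24t ≤ 792 gives t ∈ [2, 32], which is 31 values.

31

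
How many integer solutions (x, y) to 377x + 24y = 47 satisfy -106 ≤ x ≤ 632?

31

gcd(377, 24) = 1.
By Bézout, 377·(-7) + 24·(110) = 1.
Particular solution: (7, -108).
General solution: x = 7 + 24t, y = -108 - 377t for integer t.
-106 ≤ 7 + 24t ≤ 632 gives t ∈ [-4, 26], which is 31 values.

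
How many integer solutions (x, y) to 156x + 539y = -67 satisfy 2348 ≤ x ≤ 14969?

gcd(539, 156):
  539 = 3×156 + 71
  156 = 2×71 + 14
  71 = 5×14 + 1
  14 = 14×1
so gcd(539, 156) = 1.
Back-substitute for Bézout coefficients:
  1 = 71 - 5×14
  ... = 156×(-38) + 539×(11)
Scale by -67: particular solution (2546, -737); reduce x mod 539: (390, -113).
General solution: x = 390 + 539t, y = -113 - 156t for integer t.
2348 ≤ 390 + 539t ≤ 14969 gives t ∈ [4, 27], which is 24 values.

24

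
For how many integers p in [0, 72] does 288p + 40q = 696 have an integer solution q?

gcd(288, 40) = 8  (288 = 7×40 + 8, 40 = 5×8).
Back-substituting, 288×(1) + 40×(-7) = 8.
Scale by 87: particular solution (87, -609); reduce p mod 5: (2, 3).
General solution: p = 2 + 5t, q = 3 - 36t for integer t.
0 ≤ 2 + 5t ≤ 72 gives t ∈ [0, 14], which is 15 values.

15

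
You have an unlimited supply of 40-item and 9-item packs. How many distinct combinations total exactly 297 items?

Need nonnegative integers with 40j + 9k = 297.
gcd(40, 9) = 1, and 40·(-2) + 9·(9) = 1.
So (j₀, k₀) = (-594, 2673); general j = -594 + 9t, k = 2673 - 40t.
j ≥ 0 ⇒ t ≥ 66; k ≥ 0 ⇒ t ≤ 66. That's 1 value of t.

1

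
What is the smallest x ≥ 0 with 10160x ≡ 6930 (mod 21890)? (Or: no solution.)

33

gcd(21890, 10160) = 10.
10 divides 6930, so solutions exist.
By Bézout, 10160×(-976) + 21890×(453) = 10.
So 10160×(-976) ≡ 10 (mod 21890); multiply by 693: x ≡ -676368 (mod 2189).
Smallest nonnegative: x = -676368 mod 2189 = 33.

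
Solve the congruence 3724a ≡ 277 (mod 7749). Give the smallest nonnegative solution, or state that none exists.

gcd(7749, 3724):
  7749 = 2·3724 + 301
  3724 = 12·301 + 112
  301 = 2·112 + 77
  112 = 1·77 + 35
  77 = 2·35 + 7
  35 = 5·7
so gcd(7749, 3724) = 7.
7 does not divide 277, so the congruence has no solution.

no solution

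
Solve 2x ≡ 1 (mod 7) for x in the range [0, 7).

gcd(7, 2) = 1.
By Bézout, 2×(-3) + 7×(1) = 1.
So 2×-3 ≡ 1 (mod 7), and -3 mod 7 = 4.

4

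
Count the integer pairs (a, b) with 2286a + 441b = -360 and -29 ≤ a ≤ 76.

gcd(2286, 441) = 9.
By Bézout, 2286·(11) + 441·(-57) = 9.
Particular solution: (1, -6).
General solution: a = 1 + 49t, b = -6 - 254t for integer t.
-29 ≤ 1 + 49t ≤ 76 gives t ∈ [0, 1], which is 2 values.

2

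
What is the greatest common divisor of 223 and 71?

1

gcd(223, 71):
  223 = 3×71 + 10
  71 = 7×10 + 1
  10 = 10×1
so gcd(223, 71) = 1.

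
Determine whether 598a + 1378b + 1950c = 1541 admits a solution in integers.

no

gcd(1378, 598):
  1378 = 2*598 + 182
  598 = 3*182 + 52
  182 = 3*52 + 26
  52 = 2*26
so gcd(1378, 598) = 26.
gcd(26, 1950) = 26.
26 does not divide 1541 (remainder 7), so no integer solutions.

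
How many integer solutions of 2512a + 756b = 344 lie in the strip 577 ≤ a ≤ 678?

gcd(2512, 756) = 4.
By Bézout, 2512×(31) + 756×(-103) = 4.
Particular solution: (20, -66).
General solution: a = 20 + 189t, b = -66 - 628t for integer t.
577 ≤ 20 + 189t ≤ 678 gives t ∈ [3, 3], which is 1 value.

1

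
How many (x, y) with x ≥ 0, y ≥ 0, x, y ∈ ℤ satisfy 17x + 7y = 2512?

gcd(17, 7) = 1.
By Bézout, 17·(-2) + 7·(5) = 1.
One solution: (2, 354).
General: x = 2 + 7t, y = 354 - 17t.
x ≥ 0 ⇒ t ≥ 0; y ≥ 0 ⇒ t ≤ 20. So t ∈ [0, 20]: 21 solutions.

21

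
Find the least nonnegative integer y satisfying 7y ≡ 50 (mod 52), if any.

gcd(52, 7):
  52 = 7*7 + 3
  7 = 2*3 + 1
  3 = 3*1
so gcd(52, 7) = 1.
1 divides 50, so solutions exist.
Back-substitute for Bézout coefficients:
  1 = 7 - 2*3
  ... = 7*(15) + 52*(-2)
So 7*(15) ≡ 1 (mod 52); multiply by 50: y ≡ 750 (mod 52).
Smallest nonnegative: y = 750 mod 52 = 22.

22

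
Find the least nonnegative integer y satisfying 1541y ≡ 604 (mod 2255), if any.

934

gcd(2255, 1541) = 1  (2255 = 1*1541 + 714, 1541 = 2*714 + 113, 714 = 6*113 + 36, 113 = 3*36 + 5, 36 = 7*5 + 1, 5 = 5*1).
1 divides 604, so solutions exist.
Back-substituting, 1541*(-439) + 2255*(300) = 1.
So 1541*(-439) ≡ 1 (mod 2255); multiply by 604: y ≡ -265156 (mod 2255).
Smallest nonnegative: y = -265156 mod 2255 = 934.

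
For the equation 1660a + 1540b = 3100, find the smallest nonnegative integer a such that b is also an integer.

13

gcd(1660, 1540):
  1660 = 1*1540 + 120
  1540 = 12*120 + 100
  120 = 1*100 + 20
  100 = 5*20
so gcd(1660, 1540) = 20.
20 divides 3100, so solutions exist.
Back-substitute for Bézout coefficients:
  20 = 120 - 1*100
  ... = 1660*(13) + 1540*(-14)
Scale by 3100/20 = 155: (a₀, b₀) = (2015, -2170).
General solution: a = 2015 + 77t, b = -2170 - 83t for integer t.
a ≥ 0: smallest is 2015 mod 77 = 13 (at t = -26), with b = -12.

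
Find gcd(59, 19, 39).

gcd(59, 19) = 1  (59 = 3·19 + 2, 19 = 9·2 + 1, 2 = 2·1).
gcd(1, 39) = 1.

1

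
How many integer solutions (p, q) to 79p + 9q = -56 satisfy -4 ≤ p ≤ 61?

gcd(79, 9) = 1.
By Bézout, 79*(4) + 9*(-35) = 1.
Particular solution: (1, -15).
General solution: p = 1 + 9t, q = -15 - 79t for integer t.
-4 ≤ 1 + 9t ≤ 61 gives t ∈ [0, 6], which is 7 values.

7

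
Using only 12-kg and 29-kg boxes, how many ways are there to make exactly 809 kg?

3

Need nonnegative integers with 12j + 29k = 809.
gcd(12, 29) = 1, and 12·(-12) + 29·(5) = 1.
So (j₀, k₀) = (-9708, 4045); general j = -9708 + 29t, k = 4045 - 12t.
j ≥ 0 ⇒ t ≥ 335; k ≥ 0 ⇒ t ≤ 337. That's 3 values of t.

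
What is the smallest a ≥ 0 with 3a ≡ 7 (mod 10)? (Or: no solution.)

gcd(10, 3):
  10 = 3×3 + 1
  3 = 3×1
so gcd(10, 3) = 1.
1 divides 7, so solutions exist.
Back-substitute for Bézout coefficients:
  1 = 10 - 3×3
  ... = 3×(-3) + 10×(1)
So 3×(-3) ≡ 1 (mod 10); multiply by 7: a ≡ -21 (mod 10).
Smallest nonnegative: a = -21 mod 10 = 9.

9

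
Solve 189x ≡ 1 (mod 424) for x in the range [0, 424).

341

gcd(424, 189):
  424 = 2*189 + 46
  189 = 4*46 + 5
  46 = 9*5 + 1
  5 = 5*1
so gcd(424, 189) = 1.
Back-substitute for Bézout coefficients:
  1 = 46 - 9*5
  ... = 189*(-83) + 424*(37)
So 189*-83 ≡ 1 (mod 424), and -83 mod 424 = 341.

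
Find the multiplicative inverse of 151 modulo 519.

gcd(519, 151) = 1.
By Bézout, 151·(55) + 519·(-16) = 1.
So 151·55 ≡ 1 (mod 519), and 55 mod 519 = 55.

55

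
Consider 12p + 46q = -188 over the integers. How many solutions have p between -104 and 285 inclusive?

17

gcd(46, 12):
  46 = 3*12 + 10
  12 = 1*10 + 2
  10 = 5*2
so gcd(46, 12) = 2.
Back-substitute for Bézout coefficients:
  2 = 12 - 1*10
  ... = 12*(4) + 46*(-1)
Scale by -94: particular solution (-376, 94); reduce p mod 23: (15, -8).
General solution: p = 15 + 23t, q = -8 - 6t for integer t.
-104 ≤ 15 + 23t ≤ 285 gives t ∈ [-5, 11], which is 17 values.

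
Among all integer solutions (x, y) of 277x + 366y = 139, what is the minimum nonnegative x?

19

gcd(366, 277) = 1  (366 = 1*277 + 89, 277 = 3*89 + 10, 89 = 8*10 + 9, 10 = 1*9 + 1, 9 = 9*1).
1 divides 139, so solutions exist.
Back-substituting, 277*(37) + 366*(-28) = 1.
Scale by 139/1 = 139: (x₀, y₀) = (5143, -3892).
General solution: x = 5143 + 366t, y = -3892 - 277t for integer t.
x ≥ 0: smallest is 5143 mod 366 = 19 (at t = -14), with y = -14.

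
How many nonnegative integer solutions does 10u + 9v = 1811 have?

gcd(10, 9) = 1  (10 = 1*9 + 1, 9 = 9*1).
Back-substituting, 10*(1) + 9*(-1) = 1.
Scale by 1811: one solution is (1811, -1811). Reduce u mod 9: (2, 199).
General: u = 2 + 9t, v = 199 - 10t.
u ≥ 0 ⇒ t ≥ 0; v ≥ 0 ⇒ t ≤ 19. So t ∈ [0, 19]: 20 solutions.

20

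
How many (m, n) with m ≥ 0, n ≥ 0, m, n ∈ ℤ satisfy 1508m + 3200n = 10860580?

gcd(3200, 1508):
  3200 = 2·1508 + 184
  1508 = 8·184 + 36
  184 = 5·36 + 4
  36 = 9·4
so gcd(3200, 1508) = 4.
Back-substitute for Bézout coefficients:
  4 = 184 - 5·36
  ... = 1508·(-87) + 3200·(41)
Scale by 2715145: one solution is (-236217615, 111320945). Reduce m mod 800: (785, 3024).
General: m = 785 + 800t, n = 3024 - 377t.
m ≥ 0 ⇒ t ≥ 0; n ≥ 0 ⇒ t ≤ 8. So t ∈ [0, 8]: 9 solutions.

9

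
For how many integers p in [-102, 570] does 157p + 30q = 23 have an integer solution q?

gcd(157, 30) = 1.
By Bézout, 157*(13) + 30*(-68) = 1.
Particular solution: (29, -151).
General solution: p = 29 + 30t, q = -151 - 157t for integer t.
-102 ≤ 29 + 30t ≤ 570 gives t ∈ [-4, 18], which is 23 values.

23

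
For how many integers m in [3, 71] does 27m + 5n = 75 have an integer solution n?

14

gcd(27, 5) = 1.
By Bézout, 27*(-2) + 5*(11) = 1.
Particular solution: (0, 15).
General solution: m = 0 + 5t, n = 15 - 27t for integer t.
3 ≤ 0 + 5t ≤ 71 gives t ∈ [1, 14], which is 14 values.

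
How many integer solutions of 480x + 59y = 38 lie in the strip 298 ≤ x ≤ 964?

gcd(480, 59) = 1  (480 = 8·59 + 8, 59 = 7·8 + 3, 8 = 2·3 + 2, 3 = 1·2 + 1, 2 = 2·1).
Back-substituting, 480·(-22) + 59·(179) = 1.
Scale by 38: particular solution (-836, 6802); reduce x mod 59: (49, -398).
General solution: x = 49 + 59t, y = -398 - 480t for integer t.
298 ≤ 49 + 59t ≤ 964 gives t ∈ [5, 15], which is 11 values.

11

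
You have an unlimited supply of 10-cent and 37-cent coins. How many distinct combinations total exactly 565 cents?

Need nonnegative integers with 10j + 37k = 565.
gcd(10, 37) = 1, and 10·(-11) + 37·(3) = 1.
So (j₀, k₀) = (-6215, 1695); general j = -6215 + 37t, k = 1695 - 10t.
j ≥ 0 ⇒ t ≥ 168; k ≥ 0 ⇒ t ≤ 169. That's 2 values of t.

2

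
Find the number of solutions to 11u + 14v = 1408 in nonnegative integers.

10

gcd(14, 11) = 1  (14 = 1·11 + 3, 11 = 3·3 + 2, 3 = 1·2 + 1, 2 = 2·1).
Back-substituting, 11·(-5) + 14·(4) = 1.
Scale by 1408: one solution is (-7040, 5632). Reduce u mod 14: (2, 99).
General: u = 2 + 14t, v = 99 - 11t.
u ≥ 0 ⇒ t ≥ 0; v ≥ 0 ⇒ t ≤ 9. So t ∈ [0, 9]: 10 solutions.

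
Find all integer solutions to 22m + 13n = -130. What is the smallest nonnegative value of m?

0

gcd(22, 13):
  22 = 1·13 + 9
  13 = 1·9 + 4
  9 = 2·4 + 1
  4 = 4·1
so gcd(22, 13) = 1.
1 divides -130, so solutions exist.
Back-substitute for Bézout coefficients:
  1 = 9 - 2·4
  ... = 22·(3) + 13·(-5)
Scale by -130/1 = -130: (m₀, n₀) = (-390, 650).
General solution: m = -390 + 13t, n = 650 - 22t for integer t.
m ≥ 0: smallest is -390 mod 13 = 0 (at t = 30), with n = -10.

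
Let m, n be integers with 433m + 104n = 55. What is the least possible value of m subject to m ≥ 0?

gcd(433, 104):
  433 = 4×104 + 17
  104 = 6×17 + 2
  17 = 8×2 + 1
  2 = 2×1
so gcd(433, 104) = 1.
1 divides 55, so solutions exist.
Back-substitute for Bézout coefficients:
  1 = 17 - 8×2
  ... = 433×(49) + 104×(-204)
Scale by 55/1 = 55: (m₀, n₀) = (2695, -11220).
General solution: m = 2695 + 104t, n = -11220 - 433t for integer t.
m ≥ 0: smallest is 2695 mod 104 = 95 (at t = -25), with n = -395.

95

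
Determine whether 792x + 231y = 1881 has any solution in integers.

gcd(792, 231) = 33.
33 divides 1881, so integer solutions exist.

yes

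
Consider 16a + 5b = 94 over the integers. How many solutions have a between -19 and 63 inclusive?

gcd(16, 5) = 1.
By Bézout, 16*(1) + 5*(-3) = 1.
Particular solution: (4, 6).
General solution: a = 4 + 5t, b = 6 - 16t for integer t.
-19 ≤ 4 + 5t ≤ 63 gives t ∈ [-4, 11], which is 16 values.

16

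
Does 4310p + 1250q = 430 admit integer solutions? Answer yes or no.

gcd(4310, 1250) = 10.
10 divides 430, so integer solutions exist.

yes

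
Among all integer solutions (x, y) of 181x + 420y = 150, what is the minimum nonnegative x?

gcd(420, 181) = 1.
1 divides 150, so solutions exist.
By Bézout, 181·(181) + 420·(-78) = 1.
Scale by 150/1 = 150: (x₀, y₀) = (27150, -11700).
General solution: x = 27150 + 420t, y = -11700 - 181t for integer t.
x ≥ 0: smallest is 27150 mod 420 = 270 (at t = -64), with y = -116.

270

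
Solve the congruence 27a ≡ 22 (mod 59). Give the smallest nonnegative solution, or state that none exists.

3

gcd(59, 27):
  59 = 2*27 + 5
  27 = 5*5 + 2
  5 = 2*2 + 1
  2 = 2*1
so gcd(59, 27) = 1.
1 divides 22, so solutions exist.
Back-substitute for Bézout coefficients:
  1 = 5 - 2*2
  ... = 27*(-24) + 59*(11)
So 27*(-24) ≡ 1 (mod 59); multiply by 22: a ≡ -528 (mod 59).
Smallest nonnegative: a = -528 mod 59 = 3.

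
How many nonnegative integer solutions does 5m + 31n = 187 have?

1

gcd(31, 5) = 1.
By Bézout, 5*(-6) + 31*(1) = 1.
One solution: (25, 2).
General: m = 25 + 31t, n = 2 - 5t.
m ≥ 0 ⇒ t ≥ 0; n ≥ 0 ⇒ t ≤ 0. So t ∈ [0, 0]: 1 solution.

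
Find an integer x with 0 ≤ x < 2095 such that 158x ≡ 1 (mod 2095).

gcd(2095, 158) = 1.
By Bézout, 158×(-358) + 2095×(27) = 1.
So 158×-358 ≡ 1 (mod 2095), and -358 mod 2095 = 1737.

1737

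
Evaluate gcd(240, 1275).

gcd(1275, 240) = 15  (1275 = 5*240 + 75, 240 = 3*75 + 15, 75 = 5*15).

15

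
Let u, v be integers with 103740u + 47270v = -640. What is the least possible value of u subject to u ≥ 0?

1603

gcd(103740, 47270):
  103740 = 2·47270 + 9200
  47270 = 5·9200 + 1270
  9200 = 7·1270 + 310
  1270 = 4·310 + 30
  310 = 10·30 + 10
  30 = 3·10
so gcd(103740, 47270) = 10.
10 divides -640, so solutions exist.
Back-substitute for Bézout coefficients:
  10 = 310 - 10·30
  ... = 103740·(1526) + 47270·(-3349)
Scale by -640/10 = -64: (u₀, v₀) = (-97664, 214336).
General solution: u = -97664 + 4727t, v = 214336 - 10374t for integer t.
u ≥ 0: smallest is -97664 mod 4727 = 1603 (at t = 21), with v = -3518.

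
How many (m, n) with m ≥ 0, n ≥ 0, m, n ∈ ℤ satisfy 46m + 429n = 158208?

gcd(429, 46) = 1.
By Bézout, 46*(28) + 429*(-3) = 1.
One solution: (399, 326).
General: m = 399 + 429t, n = 326 - 46t.
m ≥ 0 ⇒ t ≥ 0; n ≥ 0 ⇒ t ≤ 7. So t ∈ [0, 7]: 8 solutions.

8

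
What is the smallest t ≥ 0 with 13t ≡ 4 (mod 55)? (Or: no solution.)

13

gcd(55, 13) = 1  (55 = 4·13 + 3, 13 = 4·3 + 1, 3 = 3·1).
1 divides 4, so solutions exist.
Back-substituting, 13·(17) + 55·(-4) = 1.
So 13·(17) ≡ 1 (mod 55); multiply by 4: t ≡ 68 (mod 55).
Smallest nonnegative: t = 68 mod 55 = 13.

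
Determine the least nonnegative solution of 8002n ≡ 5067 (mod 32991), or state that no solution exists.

gcd(32991, 8002) = 1  (32991 = 4×8002 + 983, 8002 = 8×983 + 138, 983 = 7×138 + 17, 138 = 8×17 + 2, 17 = 8×2 + 1, 2 = 2×1).
1 divides 5067, so solutions exist.
Back-substituting, 8002×(-15539) + 32991×(3769) = 1.
So 8002×(-15539) ≡ 1 (mod 32991); multiply by 5067: n ≡ -78736113 (mod 32991).
Smallest nonnegative: n = -78736113 mod 32991 = 13404.

13404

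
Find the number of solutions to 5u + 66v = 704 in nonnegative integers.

2

gcd(66, 5) = 1.
By Bézout, 5·(-13) + 66·(1) = 1.
One solution: (22, 9).
General: u = 22 + 66t, v = 9 - 5t.
u ≥ 0 ⇒ t ≥ 0; v ≥ 0 ⇒ t ≤ 1. So t ∈ [0, 1]: 2 solutions.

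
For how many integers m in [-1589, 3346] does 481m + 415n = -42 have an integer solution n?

12

gcd(481, 415):
  481 = 1·415 + 66
  415 = 6·66 + 19
  66 = 3·19 + 9
  19 = 2·9 + 1
  9 = 9·1
so gcd(481, 415) = 1.
Back-substitute for Bézout coefficients:
  1 = 19 - 2·9
  ... = 481·(-44) + 415·(51)
Scale by -42: particular solution (1848, -2142); reduce m mod 415: (188, -218).
General solution: m = 188 + 415t, n = -218 - 481t for integer t.
-1589 ≤ 188 + 415t ≤ 3346 gives t ∈ [-4, 7], which is 12 values.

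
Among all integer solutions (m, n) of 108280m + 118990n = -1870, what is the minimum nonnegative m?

gcd(118990, 108280) = 10.
10 divides -1870, so solutions exist.
By Bézout, 108280*(1311) + 118990*(-1193) = 10.
Scale by -1870/10 = -187: (m₀, n₀) = (-245157, 223091).
General solution: m = -245157 + 11899t, n = 223091 - 10828t for integer t.
m ≥ 0: smallest is -245157 mod 11899 = 4722 (at t = 21), with n = -4297.

4722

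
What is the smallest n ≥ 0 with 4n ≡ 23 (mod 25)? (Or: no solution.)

12

gcd(25, 4):
  25 = 6*4 + 1
  4 = 4*1
so gcd(25, 4) = 1.
1 divides 23, so solutions exist.
Back-substitute for Bézout coefficients:
  1 = 25 - 6*4
  ... = 4*(-6) + 25*(1)
So 4*(-6) ≡ 1 (mod 25); multiply by 23: n ≡ -138 (mod 25).
Smallest nonnegative: n = -138 mod 25 = 12.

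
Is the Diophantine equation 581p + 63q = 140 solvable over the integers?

yes

gcd(581, 63) = 7.
7 divides 140, so integer solutions exist.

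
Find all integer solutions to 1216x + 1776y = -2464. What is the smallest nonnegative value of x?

71

gcd(1776, 1216):
  1776 = 1·1216 + 560
  1216 = 2·560 + 96
  560 = 5·96 + 80
  96 = 1·80 + 16
  80 = 5·16
so gcd(1776, 1216) = 16.
16 divides -2464, so solutions exist.
Back-substitute for Bézout coefficients:
  16 = 96 - 1·80
  ... = 1216·(19) + 1776·(-13)
Scale by -2464/16 = -154: (x₀, y₀) = (-2926, 2002).
General solution: x = -2926 + 111t, y = 2002 - 76t for integer t.
x ≥ 0: smallest is -2926 mod 111 = 71 (at t = 27), with y = -50.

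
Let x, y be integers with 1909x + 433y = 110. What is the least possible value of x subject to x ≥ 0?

348

gcd(1909, 433):
  1909 = 4×433 + 177
  433 = 2×177 + 79
  177 = 2×79 + 19
  79 = 4×19 + 3
  19 = 6×3 + 1
  3 = 3×1
so gcd(1909, 433) = 1.
1 divides 110, so solutions exist.
Back-substitute for Bézout coefficients:
  1 = 19 - 6×3
  ... = 1909×(137) + 433×(-604)
Scale by 110/1 = 110: (x₀, y₀) = (15070, -66440).
General solution: x = 15070 + 433t, y = -66440 - 1909t for integer t.
x ≥ 0: smallest is 15070 mod 433 = 348 (at t = -34), with y = -1534.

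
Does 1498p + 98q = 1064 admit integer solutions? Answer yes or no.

gcd(1498, 98) = 14.
14 divides 1064, so integer solutions exist.

yes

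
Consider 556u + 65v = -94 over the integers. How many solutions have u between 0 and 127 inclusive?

gcd(556, 65):
  556 = 8·65 + 36
  65 = 1·36 + 29
  36 = 1·29 + 7
  29 = 4·7 + 1
  7 = 7·1
so gcd(556, 65) = 1.
Back-substitute for Bézout coefficients:
  1 = 29 - 4·7
  ... = 556·(-9) + 65·(77)
Scale by -94: particular solution (846, -7238); reduce u mod 65: (1, -10).
General solution: u = 1 + 65t, v = -10 - 556t for integer t.
0 ≤ 1 + 65t ≤ 127 gives t ∈ [0, 1], which is 2 values.

2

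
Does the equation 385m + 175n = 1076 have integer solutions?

no

gcd(385, 175) = 35  (385 = 2·175 + 35, 175 = 5·35).
35 does not divide 1076 (remainder 26), so no integer solutions.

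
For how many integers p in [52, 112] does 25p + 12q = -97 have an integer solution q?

gcd(25, 12) = 1  (25 = 2·12 + 1, 12 = 12·1).
Back-substituting, 25·(1) + 12·(-2) = 1.
Scale by -97: particular solution (-97, 194); reduce p mod 12: (11, -31).
General solution: p = 11 + 12t, q = -31 - 25t for integer t.
52 ≤ 11 + 12t ≤ 112 gives t ∈ [4, 8], which is 5 values.

5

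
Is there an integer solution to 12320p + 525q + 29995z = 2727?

no

gcd(12320, 525) = 35.
gcd(35, 29995) = 35.
35 does not divide 2727 (remainder 32), so no integer solutions.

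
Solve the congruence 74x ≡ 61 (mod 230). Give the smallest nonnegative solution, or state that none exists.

no solution

gcd(230, 74) = 2  (230 = 3×74 + 8, 74 = 9×8 + 2, 8 = 4×2).
2 does not divide 61, so the congruence has no solution.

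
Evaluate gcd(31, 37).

1

gcd(37, 31) = 1  (37 = 1×31 + 6, 31 = 5×6 + 1, 6 = 6×1).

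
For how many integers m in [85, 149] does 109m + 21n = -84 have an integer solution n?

3

gcd(109, 21) = 1  (109 = 5×21 + 4, 21 = 5×4 + 1, 4 = 4×1).
Back-substituting, 109×(-5) + 21×(26) = 1.
Scale by -84: particular solution (420, -2184); reduce m mod 21: (0, -4).
General solution: m = 0 + 21t, n = -4 - 109t for integer t.
85 ≤ 0 + 21t ≤ 149 gives t ∈ [5, 7], which is 3 values.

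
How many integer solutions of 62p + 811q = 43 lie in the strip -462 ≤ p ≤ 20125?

26

gcd(811, 62) = 1  (811 = 13·62 + 5, 62 = 12·5 + 2, 5 = 2·2 + 1, 2 = 2·1).
Back-substituting, 62·(-327) + 811·(25) = 1.
Scale by 43: particular solution (-14061, 1075); reduce p mod 811: (537, -41).
General solution: p = 537 + 811t, q = -41 - 62t for integer t.
-462 ≤ 537 + 811t ≤ 20125 gives t ∈ [-1, 24], which is 26 values.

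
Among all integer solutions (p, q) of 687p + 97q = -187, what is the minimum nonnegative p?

13

gcd(687, 97):
  687 = 7×97 + 8
  97 = 12×8 + 1
  8 = 8×1
so gcd(687, 97) = 1.
1 divides -187, so solutions exist.
Back-substitute for Bézout coefficients:
  1 = 97 - 12×8
  ... = 687×(-12) + 97×(85)
Scale by -187/1 = -187: (p₀, q₀) = (2244, -15895).
General solution: p = 2244 + 97t, q = -15895 - 687t for integer t.
p ≥ 0: smallest is 2244 mod 97 = 13 (at t = -23), with q = -94.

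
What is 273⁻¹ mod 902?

489

gcd(902, 273) = 1  (902 = 3×273 + 83, 273 = 3×83 + 24, 83 = 3×24 + 11, 24 = 2×11 + 2, 11 = 5×2 + 1, 2 = 2×1).
Back-substituting, 273×(-413) + 902×(125) = 1.
So 273×-413 ≡ 1 (mod 902), and -413 mod 902 = 489.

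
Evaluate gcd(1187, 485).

1

gcd(1187, 485) = 1  (1187 = 2×485 + 217, 485 = 2×217 + 51, 217 = 4×51 + 13, 51 = 3×13 + 12, 13 = 1×12 + 1, 12 = 12×1).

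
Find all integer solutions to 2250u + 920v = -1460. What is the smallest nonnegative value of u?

gcd(2250, 920):
  2250 = 2*920 + 410
  920 = 2*410 + 100
  410 = 4*100 + 10
  100 = 10*10
so gcd(2250, 920) = 10.
10 divides -1460, so solutions exist.
Back-substitute for Bézout coefficients:
  10 = 410 - 4*100
  ... = 2250*(9) + 920*(-22)
Scale by -1460/10 = -146: (u₀, v₀) = (-1314, 3212).
General solution: u = -1314 + 92t, v = 3212 - 225t for integer t.
u ≥ 0: smallest is -1314 mod 92 = 66 (at t = 15), with v = -163.

66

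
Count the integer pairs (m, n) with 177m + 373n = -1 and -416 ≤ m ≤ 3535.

gcd(373, 177):
  373 = 2·177 + 19
  177 = 9·19 + 6
  19 = 3·6 + 1
  6 = 6·1
so gcd(373, 177) = 1.
Back-substitute for Bézout coefficients:
  1 = 19 - 3·6
  ... = 177·(-59) + 373·(28)
Scale by -1: particular solution (59, -28); reduce m mod 373: (59, -28).
General solution: m = 59 + 373t, n = -28 - 177t for integer t.
-416 ≤ 59 + 373t ≤ 3535 gives t ∈ [-1, 9], which is 11 values.

11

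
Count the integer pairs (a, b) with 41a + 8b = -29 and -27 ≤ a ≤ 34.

7

gcd(41, 8) = 1  (41 = 5·8 + 1, 8 = 8·1).
Back-substituting, 41·(1) + 8·(-5) = 1.
Scale by -29: particular solution (-29, 145); reduce a mod 8: (3, -19).
General solution: a = 3 + 8t, b = -19 - 41t for integer t.
-27 ≤ 3 + 8t ≤ 34 gives t ∈ [-3, 3], which is 7 values.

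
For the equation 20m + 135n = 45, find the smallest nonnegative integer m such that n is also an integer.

gcd(135, 20) = 5.
5 divides 45, so solutions exist.
By Bézout, 20·(7) + 135·(-1) = 5.
Scale by 45/5 = 9: (m₀, n₀) = (63, -9).
General solution: m = 63 + 27t, n = -9 - 4t for integer t.
m ≥ 0: smallest is 63 mod 27 = 9 (at t = -2), with n = -1.

9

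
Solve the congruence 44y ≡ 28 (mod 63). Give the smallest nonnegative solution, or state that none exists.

gcd(63, 44) = 1  (63 = 1·44 + 19, 44 = 2·19 + 6, 19 = 3·6 + 1, 6 = 6·1).
1 divides 28, so solutions exist.
Back-substituting, 44·(-10) + 63·(7) = 1.
So 44·(-10) ≡ 1 (mod 63); multiply by 28: y ≡ -280 (mod 63).
Smallest nonnegative: y = -280 mod 63 = 35.

35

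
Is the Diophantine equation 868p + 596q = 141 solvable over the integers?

gcd(868, 596) = 4.
4 does not divide 141 (remainder 1), so no integer solutions.

no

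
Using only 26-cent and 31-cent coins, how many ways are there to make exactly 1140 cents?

1

Need nonnegative integers with 26j + 31k = 1140.
gcd(26, 31) = 1, and 26·(6) + 31·(-5) = 1.
So (j₀, k₀) = (6840, -5700); general j = 6840 + 31t, k = -5700 - 26t.
j ≥ 0 ⇒ t ≥ -220; k ≥ 0 ⇒ t ≤ -220. That's 1 value of t.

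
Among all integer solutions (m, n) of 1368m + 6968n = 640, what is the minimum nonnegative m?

846

gcd(6968, 1368):
  6968 = 5*1368 + 128
  1368 = 10*128 + 88
  128 = 1*88 + 40
  88 = 2*40 + 8
  40 = 5*8
so gcd(6968, 1368) = 8.
8 divides 640, so solutions exist.
Back-substitute for Bézout coefficients:
  8 = 88 - 2*40
  ... = 1368*(163) + 6968*(-32)
Scale by 640/8 = 80: (m₀, n₀) = (13040, -2560).
General solution: m = 13040 + 871t, n = -2560 - 171t for integer t.
m ≥ 0: smallest is 13040 mod 871 = 846 (at t = -14), with n = -166.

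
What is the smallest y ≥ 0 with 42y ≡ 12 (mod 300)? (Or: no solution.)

gcd(300, 42) = 6.
6 divides 12, so solutions exist.
By Bézout, 42·(-7) + 300·(1) = 6.
So 42·(-7) ≡ 6 (mod 300); multiply by 2: y ≡ -14 (mod 50).
Smallest nonnegative: y = -14 mod 50 = 36.

36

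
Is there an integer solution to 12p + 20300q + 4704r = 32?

gcd(20300, 12) = 4  (20300 = 1691×12 + 8, 12 = 1×8 + 4, 8 = 2×4).
gcd(4, 4704) = 4.
4 divides 32, so integer solutions exist.

yes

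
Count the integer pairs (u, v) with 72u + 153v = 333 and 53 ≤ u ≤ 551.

29

gcd(153, 72) = 9.
By Bézout, 72·(-2) + 153·(1) = 9.
Particular solution: (11, -3).
General solution: u = 11 + 17t, v = -3 - 8t for integer t.
53 ≤ 11 + 17t ≤ 551 gives t ∈ [3, 31], which is 29 values.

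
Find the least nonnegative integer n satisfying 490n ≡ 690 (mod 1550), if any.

71

gcd(1550, 490) = 10.
10 divides 690, so solutions exist.
By Bézout, 490×(19) + 1550×(-6) = 10.
So 490×(19) ≡ 10 (mod 1550); multiply by 69: n ≡ 1311 (mod 155).
Smallest nonnegative: n = 1311 mod 155 = 71.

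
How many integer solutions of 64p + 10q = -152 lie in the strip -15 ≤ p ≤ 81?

gcd(64, 10):
  64 = 6·10 + 4
  10 = 2·4 + 2
  4 = 2·2
so gcd(64, 10) = 2.
Back-substitute for Bézout coefficients:
  2 = 10 - 2·4
  ... = 64·(-2) + 10·(13)
Scale by -76: particular solution (152, -988); reduce p mod 5: (2, -28).
General solution: p = 2 + 5t, q = -28 - 32t for integer t.
-15 ≤ 2 + 5t ≤ 81 gives t ∈ [-3, 15], which is 19 values.

19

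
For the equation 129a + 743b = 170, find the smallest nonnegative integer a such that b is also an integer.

gcd(743, 129):
  743 = 5*129 + 98
  129 = 1*98 + 31
  98 = 3*31 + 5
  31 = 6*5 + 1
  5 = 5*1
so gcd(743, 129) = 1.
1 divides 170, so solutions exist.
Back-substitute for Bézout coefficients:
  1 = 31 - 6*5
  ... = 129*(144) + 743*(-25)
Scale by 170/1 = 170: (a₀, b₀) = (24480, -4250).
General solution: a = 24480 + 743t, b = -4250 - 129t for integer t.
a ≥ 0: smallest is 24480 mod 743 = 704 (at t = -32), with b = -122.

704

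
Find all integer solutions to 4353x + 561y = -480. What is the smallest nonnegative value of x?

gcd(4353, 561):
  4353 = 7·561 + 426
  561 = 1·426 + 135
  426 = 3·135 + 21
  135 = 6·21 + 9
  21 = 2·9 + 3
  9 = 3·3
so gcd(4353, 561) = 3.
3 divides -480, so solutions exist.
Back-substitute for Bézout coefficients:
  3 = 21 - 2·9
  ... = 4353·(54) + 561·(-419)
Scale by -480/3 = -160: (x₀, y₀) = (-8640, 67040).
General solution: x = -8640 + 187t, y = 67040 - 1451t for integer t.
x ≥ 0: smallest is -8640 mod 187 = 149 (at t = 47), with y = -1157.

149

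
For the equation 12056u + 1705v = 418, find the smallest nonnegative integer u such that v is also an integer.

88

gcd(12056, 1705):
  12056 = 7×1705 + 121
  1705 = 14×121 + 11
  121 = 11×11
so gcd(12056, 1705) = 11.
11 divides 418, so solutions exist.
Back-substitute for Bézout coefficients:
  11 = 1705 - 14×121
  ... = 12056×(-14) + 1705×(99)
Scale by 418/11 = 38: (u₀, v₀) = (-532, 3762).
General solution: u = -532 + 155t, v = 3762 - 1096t for integer t.
u ≥ 0: smallest is -532 mod 155 = 88 (at t = 4), with v = -622.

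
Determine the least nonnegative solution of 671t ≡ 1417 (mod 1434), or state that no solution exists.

203

gcd(1434, 671) = 1.
1 divides 1417, so solutions exist.
By Bézout, 671*(-265) + 1434*(124) = 1.
So 671*(-265) ≡ 1 (mod 1434); multiply by 1417: t ≡ -375505 (mod 1434).
Smallest nonnegative: t = -375505 mod 1434 = 203.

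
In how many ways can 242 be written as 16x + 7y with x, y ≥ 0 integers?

2

gcd(16, 7):
  16 = 2*7 + 2
  7 = 3*2 + 1
  2 = 2*1
so gcd(16, 7) = 1.
Back-substitute for Bézout coefficients:
  1 = 7 - 3*2
  ... = 16*(-3) + 7*(7)
Scale by 242: one solution is (-726, 1694). Reduce x mod 7: (2, 30).
General: x = 2 + 7t, y = 30 - 16t.
x ≥ 0 ⇒ t ≥ 0; y ≥ 0 ⇒ t ≤ 1. So t ∈ [0, 1]: 2 solutions.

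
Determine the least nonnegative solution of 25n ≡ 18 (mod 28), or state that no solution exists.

gcd(28, 25):
  28 = 1*25 + 3
  25 = 8*3 + 1
  3 = 3*1
so gcd(28, 25) = 1.
1 divides 18, so solutions exist.
Back-substitute for Bézout coefficients:
  1 = 25 - 8*3
  ... = 25*(9) + 28*(-8)
So 25*(9) ≡ 1 (mod 28); multiply by 18: n ≡ 162 (mod 28).
Smallest nonnegative: n = 162 mod 28 = 22.

22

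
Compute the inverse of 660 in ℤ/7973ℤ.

6318

gcd(7973, 660) = 1.
By Bézout, 660*(-1655) + 7973*(137) = 1.
So 660*-1655 ≡ 1 (mod 7973), and -1655 mod 7973 = 6318.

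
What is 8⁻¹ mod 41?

gcd(41, 8) = 1.
By Bézout, 8×(-5) + 41×(1) = 1.
So 8×-5 ≡ 1 (mod 41), and -5 mod 41 = 36.

36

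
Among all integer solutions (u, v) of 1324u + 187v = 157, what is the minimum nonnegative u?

185

gcd(1324, 187):
  1324 = 7·187 + 15
  187 = 12·15 + 7
  15 = 2·7 + 1
  7 = 7·1
so gcd(1324, 187) = 1.
1 divides 157, so solutions exist.
Back-substitute for Bézout coefficients:
  1 = 15 - 2·7
  ... = 1324·(25) + 187·(-177)
Scale by 157/1 = 157: (u₀, v₀) = (3925, -27789).
General solution: u = 3925 + 187t, v = -27789 - 1324t for integer t.
u ≥ 0: smallest is 3925 mod 187 = 185 (at t = -20), with v = -1309.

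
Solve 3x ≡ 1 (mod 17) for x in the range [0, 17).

gcd(17, 3):
  17 = 5*3 + 2
  3 = 1*2 + 1
  2 = 2*1
so gcd(17, 3) = 1.
Back-substitute for Bézout coefficients:
  1 = 3 - 1*2
  ... = 3*(6) + 17*(-1)
So 3*6 ≡ 1 (mod 17), and 6 mod 17 = 6.

6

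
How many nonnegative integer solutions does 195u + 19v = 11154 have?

3

gcd(195, 19) = 1.
By Bézout, 195*(4) + 19*(-41) = 1.
One solution: (4, 546).
General: u = 4 + 19t, v = 546 - 195t.
u ≥ 0 ⇒ t ≥ 0; v ≥ 0 ⇒ t ≤ 2. So t ∈ [0, 2]: 3 solutions.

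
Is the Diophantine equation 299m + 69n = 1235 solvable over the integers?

gcd(299, 69) = 23  (299 = 4·69 + 23, 69 = 3·23).
23 does not divide 1235 (remainder 16), so no integer solutions.

no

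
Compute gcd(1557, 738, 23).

gcd(1557, 738):
  1557 = 2·738 + 81
  738 = 9·81 + 9
  81 = 9·9
so gcd(1557, 738) = 9.
gcd(9, 23) = 1.

1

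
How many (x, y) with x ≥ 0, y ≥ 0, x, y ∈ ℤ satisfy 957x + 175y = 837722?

gcd(957, 175) = 1.
By Bézout, 957·(-32) + 175·(175) = 1.
One solution: (96, 4262).
General: x = 96 + 175t, y = 4262 - 957t.
x ≥ 0 ⇒ t ≥ 0; y ≥ 0 ⇒ t ≤ 4. So t ∈ [0, 4]: 5 solutions.

5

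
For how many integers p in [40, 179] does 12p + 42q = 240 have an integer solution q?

gcd(42, 12) = 6.
By Bézout, 12*(-3) + 42*(1) = 6.
Particular solution: (6, 4).
General solution: p = 6 + 7t, q = 4 - 2t for integer t.
40 ≤ 6 + 7t ≤ 179 gives t ∈ [5, 24], which is 20 values.

20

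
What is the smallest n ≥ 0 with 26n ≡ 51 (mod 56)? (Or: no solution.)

no solution

gcd(56, 26):
  56 = 2*26 + 4
  26 = 6*4 + 2
  4 = 2*2
so gcd(56, 26) = 2.
2 does not divide 51, so the congruence has no solution.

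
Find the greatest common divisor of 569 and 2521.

gcd(2521, 569) = 1  (2521 = 4·569 + 245, 569 = 2·245 + 79, 245 = 3·79 + 8, 79 = 9·8 + 7, 8 = 1·7 + 1, 7 = 7·1).

1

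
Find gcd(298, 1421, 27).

1

gcd(1421, 298) = 1  (1421 = 4·298 + 229, 298 = 1·229 + 69, 229 = 3·69 + 22, 69 = 3·22 + 3, 22 = 7·3 + 1, 3 = 3·1).
gcd(1, 27) = 1.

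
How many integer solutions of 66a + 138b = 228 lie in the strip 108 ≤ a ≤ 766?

29

gcd(138, 66):
  138 = 2·66 + 6
  66 = 11·6
so gcd(138, 66) = 6.
Back-substitute for Bézout coefficients:
  6 = 138 - 2·66
  ... = 66·(-2) + 138·(1)
Scale by 38: particular solution (-76, 38); reduce a mod 23: (16, -6).
General solution: a = 16 + 23t, b = -6 - 11t for integer t.
108 ≤ 16 + 23t ≤ 766 gives t ∈ [4, 32], which is 29 values.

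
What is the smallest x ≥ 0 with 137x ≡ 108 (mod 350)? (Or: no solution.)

34

gcd(350, 137):
  350 = 2×137 + 76
  137 = 1×76 + 61
  76 = 1×61 + 15
  61 = 4×15 + 1
  15 = 15×1
so gcd(350, 137) = 1.
1 divides 108, so solutions exist.
Back-substitute for Bézout coefficients:
  1 = 61 - 4×15
  ... = 137×(23) + 350×(-9)
So 137×(23) ≡ 1 (mod 350); multiply by 108: x ≡ 2484 (mod 350).
Smallest nonnegative: x = 2484 mod 350 = 34.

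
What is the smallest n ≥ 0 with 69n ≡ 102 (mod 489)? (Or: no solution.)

44

gcd(489, 69) = 3.
3 divides 102, so solutions exist.
By Bézout, 69*(78) + 489*(-11) = 3.
So 69*(78) ≡ 3 (mod 489); multiply by 34: n ≡ 2652 (mod 163).
Smallest nonnegative: n = 2652 mod 163 = 44.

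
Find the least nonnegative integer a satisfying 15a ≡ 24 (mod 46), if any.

20

gcd(46, 15) = 1  (46 = 3×15 + 1, 15 = 15×1).
1 divides 24, so solutions exist.
Back-substituting, 15×(-3) + 46×(1) = 1.
So 15×(-3) ≡ 1 (mod 46); multiply by 24: a ≡ -72 (mod 46).
Smallest nonnegative: a = -72 mod 46 = 20.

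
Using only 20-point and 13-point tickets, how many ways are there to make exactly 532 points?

Need nonnegative integers with 20j + 13k = 532.
gcd(20, 13) = 1, and 20·(2) + 13·(-3) = 1.
So (j₀, k₀) = (1064, -1596); general j = 1064 + 13t, k = -1596 - 20t.
j ≥ 0 ⇒ t ≥ -81; k ≥ 0 ⇒ t ≤ -80. That's 2 values of t.

2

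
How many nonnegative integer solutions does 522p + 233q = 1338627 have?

11

gcd(522, 233) = 1  (522 = 2*233 + 56, 233 = 4*56 + 9, 56 = 6*9 + 2, 9 = 4*2 + 1, 2 = 2*1).
Back-substituting, 522*(-104) + 233*(233) = 1.
Scale by 1338627: one solution is (-139217208, 311900091). Reduce p mod 233: (59, 5613).
General: p = 59 + 233t, q = 5613 - 522t.
p ≥ 0 ⇒ t ≥ 0; q ≥ 0 ⇒ t ≤ 10. So t ∈ [0, 10]: 11 solutions.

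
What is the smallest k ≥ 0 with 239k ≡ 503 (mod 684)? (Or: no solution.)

gcd(684, 239) = 1.
1 divides 503, so solutions exist.
By Bézout, 239·(83) + 684·(-29) = 1.
So 239·(83) ≡ 1 (mod 684); multiply by 503: k ≡ 41749 (mod 684).
Smallest nonnegative: k = 41749 mod 684 = 25.

25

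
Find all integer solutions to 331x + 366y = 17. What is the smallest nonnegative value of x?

125

gcd(366, 331) = 1.
1 divides 17, so solutions exist.
By Bézout, 331×(115) + 366×(-104) = 1.
Scale by 17/1 = 17: (x₀, y₀) = (1955, -1768).
General solution: x = 1955 + 366t, y = -1768 - 331t for integer t.
x ≥ 0: smallest is 1955 mod 366 = 125 (at t = -5), with y = -113.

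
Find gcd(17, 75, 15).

1

gcd(75, 17) = 1  (75 = 4*17 + 7, 17 = 2*7 + 3, 7 = 2*3 + 1, 3 = 3*1).
gcd(1, 15) = 1.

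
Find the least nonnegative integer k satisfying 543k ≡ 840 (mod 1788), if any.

344

gcd(1788, 543):
  1788 = 3·543 + 159
  543 = 3·159 + 66
  159 = 2·66 + 27
  66 = 2·27 + 12
  27 = 2·12 + 3
  12 = 4·3
so gcd(1788, 543) = 3.
3 divides 840, so solutions exist.
Back-substitute for Bézout coefficients:
  3 = 27 - 2·12
  ... = 543·(-135) + 1788·(41)
So 543·(-135) ≡ 3 (mod 1788); multiply by 280: k ≡ -37800 (mod 596).
Smallest nonnegative: k = -37800 mod 596 = 344.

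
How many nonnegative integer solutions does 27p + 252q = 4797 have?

6

gcd(252, 27) = 9  (252 = 9*27 + 9, 27 = 3*9).
Back-substituting, 27*(-9) + 252*(1) = 9.
Scale by 533: one solution is (-4797, 533). Reduce p mod 28: (19, 17).
General: p = 19 + 28t, q = 17 - 3t.
p ≥ 0 ⇒ t ≥ 0; q ≥ 0 ⇒ t ≤ 5. So t ∈ [0, 5]: 6 solutions.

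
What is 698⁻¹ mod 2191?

gcd(2191, 698) = 1  (2191 = 3*698 + 97, 698 = 7*97 + 19, 97 = 5*19 + 2, 19 = 9*2 + 1, 2 = 2*1).
Back-substituting, 698*(1039) + 2191*(-331) = 1.
So 698*1039 ≡ 1 (mod 2191), and 1039 mod 2191 = 1039.

1039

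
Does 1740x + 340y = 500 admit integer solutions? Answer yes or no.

yes

gcd(1740, 340) = 20  (1740 = 5*340 + 40, 340 = 8*40 + 20, 40 = 2*20).
20 divides 500, so integer solutions exist.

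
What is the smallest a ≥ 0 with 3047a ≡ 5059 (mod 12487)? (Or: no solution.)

3858

gcd(12487, 3047) = 1.
1 divides 5059, so solutions exist.
By Bézout, 3047×(877) + 12487×(-214) = 1.
So 3047×(877) ≡ 1 (mod 12487); multiply by 5059: a ≡ 4436743 (mod 12487).
Smallest nonnegative: a = 4436743 mod 12487 = 3858.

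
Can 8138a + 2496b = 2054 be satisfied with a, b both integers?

yes

gcd(8138, 2496) = 26  (8138 = 3×2496 + 650, 2496 = 3×650 + 546, 650 = 1×546 + 104, 546 = 5×104 + 26, 104 = 4×26).
26 divides 2054, so integer solutions exist.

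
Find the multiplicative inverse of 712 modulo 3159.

2773

gcd(3159, 712) = 1  (3159 = 4*712 + 311, 712 = 2*311 + 90, 311 = 3*90 + 41, 90 = 2*41 + 8, 41 = 5*8 + 1, 8 = 8*1).
Back-substituting, 712*(-386) + 3159*(87) = 1.
So 712*-386 ≡ 1 (mod 3159), and -386 mod 3159 = 2773.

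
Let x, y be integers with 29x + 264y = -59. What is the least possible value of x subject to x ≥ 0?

gcd(264, 29) = 1  (264 = 9·29 + 3, 29 = 9·3 + 2, 3 = 1·2 + 1, 2 = 2·1).
1 divides -59, so solutions exist.
Back-substituting, 29·(-91) + 264·(10) = 1.
Scale by -59/1 = -59: (x₀, y₀) = (5369, -590).
General solution: x = 5369 + 264t, y = -590 - 29t for integer t.
x ≥ 0: smallest is 5369 mod 264 = 89 (at t = -20), with y = -10.

89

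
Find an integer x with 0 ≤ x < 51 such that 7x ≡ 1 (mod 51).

gcd(51, 7):
  51 = 7·7 + 2
  7 = 3·2 + 1
  2 = 2·1
so gcd(51, 7) = 1.
Back-substitute for Bézout coefficients:
  1 = 7 - 3·2
  ... = 7·(22) + 51·(-3)
So 7·22 ≡ 1 (mod 51), and 22 mod 51 = 22.

22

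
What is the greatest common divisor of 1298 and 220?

gcd(1298, 220):
  1298 = 5*220 + 198
  220 = 1*198 + 22
  198 = 9*22
so gcd(1298, 220) = 22.

22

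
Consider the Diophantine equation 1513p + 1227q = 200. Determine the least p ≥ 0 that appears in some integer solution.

gcd(1513, 1227) = 1  (1513 = 1×1227 + 286, 1227 = 4×286 + 83, 286 = 3×83 + 37, 83 = 2×37 + 9, 37 = 4×9 + 1, 9 = 9×1).
1 divides 200, so solutions exist.
Back-substituting, 1513×(133) + 1227×(-164) = 1.
Scale by 200/1 = 200: (p₀, q₀) = (26600, -32800).
General solution: p = 26600 + 1227t, q = -32800 - 1513t for integer t.
p ≥ 0: smallest is 26600 mod 1227 = 833 (at t = -21), with q = -1027.

833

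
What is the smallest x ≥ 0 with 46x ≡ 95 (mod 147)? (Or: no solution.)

50

gcd(147, 46):
  147 = 3*46 + 9
  46 = 5*9 + 1
  9 = 9*1
so gcd(147, 46) = 1.
1 divides 95, so solutions exist.
Back-substitute for Bézout coefficients:
  1 = 46 - 5*9
  ... = 46*(16) + 147*(-5)
So 46*(16) ≡ 1 (mod 147); multiply by 95: x ≡ 1520 (mod 147).
Smallest nonnegative: x = 1520 mod 147 = 50.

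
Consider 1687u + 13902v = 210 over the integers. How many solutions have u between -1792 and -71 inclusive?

gcd(13902, 1687) = 7  (13902 = 8*1687 + 406, 1687 = 4*406 + 63, 406 = 6*63 + 28, 63 = 2*28 + 7, 28 = 4*7).
Back-substituting, 1687*(445) + 13902*(-54) = 7.
Scale by 30: particular solution (13350, -1620); reduce u mod 1986: (1434, -174).
General solution: u = 1434 + 1986t, v = -174 - 241t for integer t.
-1792 ≤ 1434 + 1986t ≤ -71 gives t ∈ [-1, -1], which is 1 value.

1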